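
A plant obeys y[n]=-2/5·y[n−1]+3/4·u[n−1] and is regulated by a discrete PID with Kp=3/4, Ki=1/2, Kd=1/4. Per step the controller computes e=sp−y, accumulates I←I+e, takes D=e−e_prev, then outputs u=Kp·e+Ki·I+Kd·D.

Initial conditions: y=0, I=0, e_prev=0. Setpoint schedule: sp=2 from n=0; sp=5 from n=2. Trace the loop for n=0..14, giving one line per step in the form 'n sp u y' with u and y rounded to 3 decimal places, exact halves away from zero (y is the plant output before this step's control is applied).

0 2 3.000 0.000
1 2 0.125 2.250
2 5 9.647 -0.806
3 5 -1.510 7.558
4 5 16.872 -4.156
5 5 -9.186 14.316
6 5 31.172 -12.616
7 5 -28.315 28.425
8 5 61.781 -32.607
9 5 -72.651 59.378
10 5 129.582 -78.240
11 5 -173.286 128.483
12 5 281.413 -181.357
13 5 -400.308 283.603
14 5 622.543 -413.672

(exact arithmetic carried between steps; '≈' marks a value shown rounded to 6 d.p. or computed from one; I and e_prev carry over from the previous line; the table rounds u and y to 3 d.p., halves away from zero)
n=0: y=0, sp=2, e=sp−y=2; I=2, D=e−e_prev=2; u=3/4·2+1/2·2+1/4·2=3; next y=-2/5·0+3/4·3=2.25
n=1: y=2.25, sp=2, e=sp−y=-0.25; I=1.75, D=e−e_prev=-2.25; u=3/4·(-0.25)+1/2·1.75+1/4·(-2.25)=0.125; next y=-2/5·2.25+3/4·0.125=-0.80625
n=2: y=-0.80625, sp=5, e=sp−y=5.80625; I=7.55625, D=e−e_prev=6.05625; u=3/4·5.80625+1/2·7.55625+1/4·6.05625=9.646875; next y=-2/5·(-0.80625)+3/4·9.646875≈7.557656
n=3: y≈7.557656, sp=5, e=sp−y≈-2.557656; I≈4.998594, D=e−e_prev≈-8.363906; u=3/4·(-2.557656)+1/2·4.998594+1/4·(-8.363906)≈-1.509922; next y=-2/5·7.557656+3/4·(-1.509922)≈-4.155504
n=4: y≈-4.155504, sp=5, e=sp−y≈9.155504; I≈14.154098, D=e−e_prev≈11.713160; u=3/4·9.155504+1/2·14.154098+1/4·11.713160≈16.871967; next y=-2/5·(-4.155504)+3/4·16.871967≈14.316177
n=5: y≈14.316177, sp=5, e=sp−y≈-9.316177; I≈4.837921, D=e−e_prev≈-18.471681; u=3/4·(-9.316177)+1/2·4.837921+1/4·(-18.471681)≈-9.186092; next y=-2/5·14.316177+3/4·(-9.186092)≈-12.616040
n=6: y≈-12.616040, sp=5, e=sp−y≈17.616040; I≈22.453961, D=e−e_prev≈26.932216; u=3/4·17.616040+1/2·22.453961+1/4·26.932216≈31.172064; next y=-2/5·(-12.616040)+3/4·31.172064≈28.425464
n=7: y≈28.425464, sp=5, e=sp−y≈-23.425464; I≈-0.971503, D=e−e_prev≈-41.041504; u=3/4·(-23.425464)+1/2·(-0.971503)+1/4·(-41.041504)≈-28.315226; next y=-2/5·28.425464+3/4·(-28.315226)≈-32.606605
n=8: y≈-32.606605, sp=5, e=sp−y≈37.606605; I≈36.635102, D=e−e_prev≈61.032069; u=3/4·37.606605+1/2·36.635102+1/4·61.032069≈61.780522; next y=-2/5·(-32.606605)+3/4·61.780522≈59.378033
n=9: y≈59.378033, sp=5, e=sp−y≈-54.378033; I≈-17.742932, D=e−e_prev≈-91.984638; u=3/4·(-54.378033)+1/2·(-17.742932)+1/4·(-91.984638)≈-72.651150; next y=-2/5·59.378033+3/4·(-72.651150)≈-78.239576
n=10: y≈-78.239576, sp=5, e=sp−y≈83.239576; I≈65.496644, D=e−e_prev≈137.617610; u=3/4·83.239576+1/2·65.496644+1/4·137.617610≈129.582407; next y=-2/5·(-78.239576)+3/4·129.582407≈128.482636
n=11: y≈128.482636, sp=5, e=sp−y≈-123.482636; I≈-57.985991, D=e−e_prev≈-206.722212; u=3/4·(-123.482636)+1/2·(-57.985991)+1/4·(-206.722212)≈-173.285525; next y=-2/5·128.482636+3/4·(-173.285525)≈-181.357198
n=12: y≈-181.357198, sp=5, e=sp−y≈186.357198; I≈128.371207, D=e−e_prev≈309.839834; u=3/4·186.357198+1/2·128.371207+1/4·309.839834≈281.413461; next y=-2/5·(-181.357198)+3/4·281.413461≈283.602975
n=13: y≈283.602975, sp=5, e=sp−y≈-278.602975; I≈-150.231768, D=e−e_prev≈-464.960173; u=3/4·(-278.602975)+1/2·(-150.231768)+1/4·(-464.960173)≈-400.308158; next y=-2/5·283.602975+3/4·(-400.308158)≈-413.672308
n=14: y≈-413.672308, sp=5, e=sp−y≈418.672308; I≈268.440541, D=e−e_prev≈697.275283; u=3/4·418.672308+1/2·268.440541+1/4·697.275283≈622.543322; next y=-2/5·(-413.672308)+3/4·622.543322≈632.376415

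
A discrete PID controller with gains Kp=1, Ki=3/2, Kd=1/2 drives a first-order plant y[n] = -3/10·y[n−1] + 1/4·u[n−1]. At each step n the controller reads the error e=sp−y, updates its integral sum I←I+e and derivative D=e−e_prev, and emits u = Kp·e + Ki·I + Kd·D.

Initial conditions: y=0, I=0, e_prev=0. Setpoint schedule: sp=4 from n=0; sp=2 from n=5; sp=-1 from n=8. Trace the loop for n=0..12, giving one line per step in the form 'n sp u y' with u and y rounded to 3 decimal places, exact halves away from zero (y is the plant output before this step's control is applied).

0 4 12.000 0.000
1 4 7.000 3.000
2 4 16.450 0.850
3 4 11.078 3.858
4 4 19.531 1.612
5 2 7.629 4.399
6 2 17.859 0.588
7 2 6.969 4.288
8 -1 7.885 0.456
9 -1 1.149 1.835
10 -1 3.879 -0.263
11 -1 -2.211 1.049
12 -1 1.120 -0.867

(exact arithmetic carried between steps; '≈' marks a value shown rounded to 6 d.p. or computed from one; I and e_prev carry over from the previous line; the table rounds u and y to 3 d.p., halves away from zero)
n=0: y=0, sp=4, e=sp−y=4; I=4, D=e−e_prev=4; u=1·4+3/2·4+1/2·4=12; next y=-3/10·0+1/4·12=3
n=1: y=3, sp=4, e=sp−y=1; I=5, D=e−e_prev=-3; u=1·1+3/2·5+1/2·(-3)=7; next y=-3/10·3+1/4·7=0.85
n=2: y=0.85, sp=4, e=sp−y=3.15; I=8.15, D=e−e_prev=2.15; u=1·3.15+3/2·8.15+1/2·2.15=16.45; next y=-3/10·0.85+1/4·16.45=3.8575
n=3: y=3.8575, sp=4, e=sp−y=0.1425; I=8.2925, D=e−e_prev=-3.0075; u=1·0.1425+3/2·8.2925+1/2·(-3.0075)=11.0775; next y=-3/10·3.8575+1/4·11.0775=1.612125
n=4: y=1.612125, sp=4, e=sp−y=2.387875; I=10.680375, D=e−e_prev=2.245375; u=1·2.387875+3/2·10.680375+1/2·2.245375=19.531125; next y=-3/10·1.612125+1/4·19.531125≈4.399144
n=5: y≈4.399144, sp=2, e=sp−y≈-2.399144; I≈8.281231, D=e−e_prev≈-4.787019; u=1·(-2.399144)+3/2·8.281231+1/2·(-4.787019)≈7.629194; next y=-3/10·4.399144+1/4·7.629194≈0.587555
n=6: y≈0.587555, sp=2, e=sp−y≈1.412445; I≈9.693676, D=e−e_prev≈3.811588; u=1·1.412445+3/2·9.693676+1/2·3.811588≈17.858753; next y=-3/10·0.587555+1/4·17.858753≈4.288422
n=7: y≈4.288422, sp=2, e=sp−y≈-2.288422; I≈7.405254, D=e−e_prev≈-3.700866; u=1·(-2.288422)+3/2·7.405254+1/2·(-3.700866)≈6.969027; next y=-3/10·4.288422+1/4·6.969027≈0.455730
n=8: y≈0.455730, sp=-1, e=sp−y≈-1.455730; I≈5.949524, D=e−e_prev≈0.832691; u=1·(-1.455730)+3/2·5.949524+1/2·0.832691≈7.884902; next y=-3/10·0.455730+1/4·7.884902≈1.834506
n=9: y≈1.834506, sp=-1, e=sp−y≈-2.834506; I≈3.115018, D=e−e_prev≈-1.378776; u=1·(-2.834506)+3/2·3.115018+1/2·(-1.378776)≈1.148632; next y=-3/10·1.834506+1/4·1.148632≈-0.263194
n=10: y≈-0.263194, sp=-1, e=sp−y≈-0.736806; I≈2.378212, D=e−e_prev≈2.097700; u=1·(-0.736806)+3/2·2.378212+1/2·2.097700≈3.879361; next y=-3/10·(-0.263194)+1/4·3.879361≈1.048799
n=11: y≈1.048799, sp=-1, e=sp−y≈-2.048799; I≈0.329413, D=e−e_prev≈-1.311992; u=1·(-2.048799)+3/2·0.329413+1/2·(-1.311992)≈-2.210675; next y=-3/10·1.048799+1/4·(-2.210675)≈-0.867308
n=12: y≈-0.867308, sp=-1, e=sp−y≈-0.132692; I≈0.196721, D=e−e_prev≈1.916107; u=1·(-0.132692)+3/2·0.196721+1/2·1.916107≈1.120444; next y=-3/10·(-0.867308)+1/4·1.120444≈0.540303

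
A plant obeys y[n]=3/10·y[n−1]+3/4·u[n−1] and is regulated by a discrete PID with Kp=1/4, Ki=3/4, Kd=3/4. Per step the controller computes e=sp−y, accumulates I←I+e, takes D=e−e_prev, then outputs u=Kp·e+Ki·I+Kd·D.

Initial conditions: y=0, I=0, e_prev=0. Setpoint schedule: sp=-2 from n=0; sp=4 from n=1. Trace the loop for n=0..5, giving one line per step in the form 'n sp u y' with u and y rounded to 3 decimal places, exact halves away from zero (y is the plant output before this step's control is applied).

0 -2 -3.500 0.000
1 4 11.594 -2.625
2 4 -8.339 7.908
3 4 17.262 -3.882
4 4 -13.080 11.782
5 4 24.431 -6.276

(exact arithmetic carried between steps; '≈' marks a value shown rounded to 6 d.p. or computed from one; I and e_prev carry over from the previous line; the table rounds u and y to 3 d.p., halves away from zero)
n=0: y=0, sp=-2, e=sp−y=-2; I=-2, D=e−e_prev=-2; u=1/4·(-2)+3/4·(-2)+3/4·(-2)=-3.5; next y=3/10·0+3/4·(-3.5)=-2.625
n=1: y=-2.625, sp=4, e=sp−y=6.625; I=4.625, D=e−e_prev=8.625; u=1/4·6.625+3/4·4.625+3/4·8.625=11.59375; next y=3/10·(-2.625)+3/4·11.59375≈7.907813
n=2: y≈7.907813, sp=4, e=sp−y≈-3.907813; I≈0.717188, D=e−e_prev≈-10.532813; u=1/4·(-3.907813)+3/4·0.717188+3/4·(-10.532813)≈-8.338672; next y=3/10·7.907813+3/4·(-8.338672)≈-3.881660
n=3: y≈-3.881660, sp=4, e=sp−y≈7.881660; I≈8.598848, D=e−e_prev≈11.789473; u=1/4·7.881660+3/4·8.598848+3/4·11.789473≈17.261655; next y=3/10·(-3.881660)+3/4·17.261655≈11.781743
n=4: y≈11.781743, sp=4, e=sp−y≈-7.781743; I≈0.817104, D=e−e_prev≈-15.663404; u=1/4·(-7.781743)+3/4·0.817104+3/4·(-15.663404)≈-13.080160; next y=3/10·11.781743+3/4·(-13.080160)≈-6.275597
n=5: y≈-6.275597, sp=4, e=sp−y≈10.275597; I≈11.092701, D=e−e_prev≈18.057341; u=1/4·10.275597+3/4·11.092701+3/4·18.057341≈24.431431; next y=3/10·(-6.275597)+3/4·24.431431≈16.440894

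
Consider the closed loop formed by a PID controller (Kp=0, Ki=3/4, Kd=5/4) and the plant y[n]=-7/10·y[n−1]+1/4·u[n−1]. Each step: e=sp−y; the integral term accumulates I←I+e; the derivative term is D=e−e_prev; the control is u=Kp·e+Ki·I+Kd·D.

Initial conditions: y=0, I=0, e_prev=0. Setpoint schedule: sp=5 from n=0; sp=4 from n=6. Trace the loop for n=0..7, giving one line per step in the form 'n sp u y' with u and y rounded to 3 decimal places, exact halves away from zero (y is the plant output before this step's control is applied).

0 5 10.000 0.000
1 5 2.500 2.500
2 5 14.750 -1.125
3 5 3.613 4.475
4 5 24.415 -2.229
5 5 1.669 7.664
6 4 35.262 -4.948
7 4 -6.995 12.279

(exact arithmetic carried between steps; '≈' marks a value shown rounded to 6 d.p. or computed from one; I and e_prev carry over from the previous line; the table rounds u and y to 3 d.p., halves away from zero)
n=0: y=0, sp=5, e=sp−y=5; I=5, D=e−e_prev=5; u=0·5+3/4·5+5/4·5=10; next y=-7/10·0+1/4·10=2.5
n=1: y=2.5, sp=5, e=sp−y=2.5; I=7.5, D=e−e_prev=-2.5; u=0·2.5+3/4·7.5+5/4·(-2.5)=2.5; next y=-7/10·2.5+1/4·2.5=-1.125
n=2: y=-1.125, sp=5, e=sp−y=6.125; I=13.625, D=e−e_prev=3.625; u=0·6.125+3/4·13.625+5/4·3.625=14.75; next y=-7/10·(-1.125)+1/4·14.75=4.475
n=3: y=4.475, sp=5, e=sp−y=0.525; I=14.15, D=e−e_prev=-5.6; u=0·0.525+3/4·14.15+5/4·(-5.6)=3.6125; next y=-7/10·4.475+1/4·3.6125=-2.229375
n=4: y=-2.229375, sp=5, e=sp−y=7.229375; I=21.379375, D=e−e_prev=6.704375; u=0·7.229375+3/4·21.379375+5/4·6.704375=24.415; next y=-7/10·(-2.229375)+1/4·24.415≈7.664313
n=5: y≈7.664313, sp=5, e=sp−y≈-2.664313; I≈18.715063, D=e−e_prev≈-9.893688; u=0·(-2.664313)+3/4·18.715063+5/4·(-9.893688)≈1.669188; next y=-7/10·7.664313+1/4·1.669188≈-4.947722
n=6: y≈-4.947722, sp=4, e=sp−y≈8.947722; I≈27.662784, D=e−e_prev≈11.612034; u=0·8.947722+3/4·27.662784+5/4·11.612034≈35.262131; next y=-7/10·(-4.947722)+1/4·35.262131≈12.278938
n=7: y≈12.278938, sp=4, e=sp−y≈-8.278938; I≈19.383846, D=e−e_prev≈-17.22666; u=0·(-8.278938)+3/4·19.383846+5/4·(-17.22666)≈-6.995440; next y=-7/10·12.278938+1/4·(-6.995440)≈-10.344117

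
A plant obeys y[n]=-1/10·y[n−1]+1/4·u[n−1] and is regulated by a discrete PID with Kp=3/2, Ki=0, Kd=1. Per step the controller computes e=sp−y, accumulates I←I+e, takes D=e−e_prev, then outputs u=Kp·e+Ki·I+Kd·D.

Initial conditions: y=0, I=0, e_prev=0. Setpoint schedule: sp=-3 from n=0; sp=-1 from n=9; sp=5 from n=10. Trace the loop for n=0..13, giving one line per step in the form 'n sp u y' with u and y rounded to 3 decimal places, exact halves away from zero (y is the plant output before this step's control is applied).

(exact arithmetic carried between steps; '≈' marks a value shown rounded to 6 d.p. or computed from one; I and e_prev carry over from the previous line; the table rounds u and y to 3 d.p., halves away from zero)
n=0: y=0, sp=-3, e=sp−y=-3; I=-3, D=e−e_prev=-3; u=3/2·(-3)+0·(-3)+1·(-3)=-7.5; next y=-1/10·0+1/4·(-7.5)=-1.875
n=1: y=-1.875, sp=-3, e=sp−y=-1.125; I=-4.125, D=e−e_prev=1.875; u=3/2·(-1.125)+0·(-4.125)+1·1.875=0.1875; next y=-1/10·(-1.875)+1/4·0.1875=0.234375
n=2: y=0.234375, sp=-3, e=sp−y=-3.234375; I=-7.359375, D=e−e_prev=-2.109375; u=3/2·(-3.234375)+0·(-7.359375)+1·(-2.109375)≈-6.960938; next y=-1/10·0.234375+1/4·(-6.960938)≈-1.763672
n=3: y≈-1.763672, sp=-3, e=sp−y≈-1.236328; I≈-8.595703, D=e−e_prev≈1.998047; u=3/2·(-1.236328)+0·(-8.595703)+1·1.998047≈0.143555; next y=-1/10·(-1.763672)+1/4·0.143555≈0.212256
n=4: y≈0.212256, sp=-3, e=sp−y≈-3.212256; I≈-11.807959, D=e−e_prev≈-1.975928; u=3/2·(-3.212256)+0·(-11.807959)+1·(-1.975928)≈-6.794312; next y=-1/10·0.212256+1/4·(-6.794312)≈-1.719803
n=5: y≈-1.719803, sp=-3, e=sp−y≈-1.280197; I≈-13.088156, D=e−e_prev≈1.932059; u=3/2·(-1.280197)+0·(-13.088156)+1·1.932059≈0.011765; next y=-1/10·(-1.719803)+1/4·0.011765≈0.174921
n=6: y≈0.174921, sp=-3, e=sp−y≈-3.174921; I≈-16.263077, D=e−e_prev≈-1.894725; u=3/2·(-3.174921)+0·(-16.263077)+1·(-1.894725)≈-6.657107; next y=-1/10·0.174921+1/4·(-6.657107)≈-1.681769
n=7: y≈-1.681769, sp=-3, e=sp−y≈-1.318231; I≈-17.581308, D=e−e_prev≈1.856690; u=3/2·(-1.318231)+0·(-17.581308)+1·1.856690≈-0.120656; next y=-1/10·(-1.681769)+1/4·(-0.120656)≈0.138013
n=8: y≈0.138013, sp=-3, e=sp−y≈-3.138013; I≈-20.719321, D=e−e_prev≈-1.819782; u=3/2·(-3.138013)+0·(-20.719321)+1·(-1.819782)≈-6.526801; next y=-1/10·0.138013+1/4·(-6.526801)≈-1.645502
n=9: y≈-1.645502, sp=-1, e=sp−y≈0.645502; I≈-20.073819, D=e−e_prev≈3.783514; u=3/2·0.645502+0·(-20.073819)+1·3.783514≈4.751767; next y=-1/10·(-1.645502)+1/4·4.751767≈1.352492
n=10: y≈1.352492, sp=5, e=sp−y≈3.647508; I≈-16.426311, D=e−e_prev≈3.002007; u=3/2·3.647508+0·(-16.426311)+1·3.002007≈8.473269; next y=-1/10·1.352492+1/4·8.473269≈1.983068
n=11: y≈1.983068, sp=5, e=sp−y≈3.016932; I≈-13.409379, D=e−e_prev≈-0.630576; u=3/2·3.016932+0·(-13.409379)+1·(-0.630576)≈3.894822; next y=-1/10·1.983068+1/4·3.894822≈0.775399
n=12: y≈0.775399, sp=5, e=sp−y≈4.224601; I≈-9.184778, D=e−e_prev≈1.207669; u=3/2·4.224601+0·(-9.184778)+1·1.207669≈7.544571; next y=-1/10·0.775399+1/4·7.544571≈1.808603
n=13: y≈1.808603, sp=5, e=sp−y≈3.191397; I≈-5.993381, D=e−e_prev≈-1.033204; u=3/2·3.191397+0·(-5.993381)+1·(-1.033204)≈3.753891; next y=-1/10·1.808603+1/4·3.753891≈0.757612

0 -3 -7.500 0.000
1 -3 0.188 -1.875
2 -3 -6.961 0.234
3 -3 0.144 -1.764
4 -3 -6.794 0.212
5 -3 0.012 -1.720
6 -3 -6.657 0.175
7 -3 -0.121 -1.682
8 -3 -6.527 0.138
9 -1 4.752 -1.646
10 5 8.473 1.352
11 5 3.895 1.983
12 5 7.545 0.775
13 5 3.754 1.809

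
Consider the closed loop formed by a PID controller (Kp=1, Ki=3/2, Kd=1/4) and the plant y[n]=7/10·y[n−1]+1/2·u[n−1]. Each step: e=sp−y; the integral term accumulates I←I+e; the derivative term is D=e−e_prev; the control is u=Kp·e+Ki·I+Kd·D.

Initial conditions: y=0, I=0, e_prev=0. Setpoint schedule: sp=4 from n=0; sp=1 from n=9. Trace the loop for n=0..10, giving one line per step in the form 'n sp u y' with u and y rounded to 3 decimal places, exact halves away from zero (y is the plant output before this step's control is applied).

(exact arithmetic carried between steps; '≈' marks a value shown rounded to 6 d.p. or computed from one; I and e_prev carry over from the previous line; the table rounds u and y to 3 d.p., halves away from zero)
n=0: y=0, sp=4, e=sp−y=4; I=4, D=e−e_prev=4; u=1·4+3/2·4+1/4·4=11; next y=7/10·0+1/2·11=5.5
n=1: y=5.5, sp=4, e=sp−y=-1.5; I=2.5, D=e−e_prev=-5.5; u=1·(-1.5)+3/2·2.5+1/4·(-5.5)=0.875; next y=7/10·5.5+1/2·0.875=4.2875
n=2: y=4.2875, sp=4, e=sp−y=-0.2875; I=2.2125, D=e−e_prev=1.2125; u=1·(-0.2875)+3/2·2.2125+1/4·1.2125=3.334375; next y=7/10·4.2875+1/2·3.334375≈4.668438
n=3: y≈4.668438, sp=4, e=sp−y≈-0.668438; I≈1.544063, D=e−e_prev≈-0.380938; u=1·(-0.668438)+3/2·1.544063+1/4·(-0.380938)≈1.552422; next y=7/10·4.668438+1/2·1.552422≈4.044117
n=4: y≈4.044117, sp=4, e=sp−y≈-0.044117; I≈1.499945, D=e−e_prev≈0.624320; u=1·(-0.044117)+3/2·1.499945+1/4·0.624320≈2.361881; next y=7/10·4.044117+1/2·2.361881≈4.011822
n=5: y≈4.011822, sp=4, e=sp−y≈-0.011822; I≈1.488123, D=e−e_prev≈0.032295; u=1·(-0.011822)+3/2·1.488123+1/4·0.032295≈2.228435; next y=7/10·4.011822+1/2·2.228435≈3.922493
n=6: y≈3.922493, sp=4, e=sp−y≈0.077507; I≈1.565629, D=e−e_prev≈0.089329; u=1·0.077507+3/2·1.565629+1/4·0.089329≈2.448283; next y=7/10·3.922493+1/2·2.448283≈3.969887
n=7: y≈3.969887, sp=4, e=sp−y≈0.030113; I≈1.595743, D=e−e_prev≈-0.047393; u=1·0.030113+3/2·1.595743+1/4·(-0.047393)≈2.411879; next y=7/10·3.969887+1/2·2.411879≈3.984860
n=8: y≈3.984860, sp=4, e=sp−y≈0.015140; I≈1.610882, D=e−e_prev≈-0.014973; u=1·0.015140+3/2·1.610882+1/4·(-0.014973)≈2.427720; next y=7/10·3.984860+1/2·2.427720≈4.003262
n=9: y≈4.003262, sp=1, e=sp−y≈-3.003262; I≈-1.392380, D=e−e_prev≈-3.018402; u=1·(-3.003262)+3/2·(-1.392380)+1/4·(-3.018402)≈-5.846432; next y=7/10·4.003262+1/2·(-5.846432)≈-0.120933
n=10: y≈-0.120933, sp=1, e=sp−y≈1.120933; I≈-0.271447, D=e−e_prev≈4.124195; u=1·1.120933+3/2·(-0.271447)+1/4·4.124195≈1.744811; next y=7/10·(-0.120933)+1/2·1.744811≈0.787752

0 4 11.000 0.000
1 4 0.875 5.500
2 4 3.334 4.288
3 4 1.552 4.668
4 4 2.362 4.044
5 4 2.228 4.012
6 4 2.448 3.922
7 4 2.412 3.970
8 4 2.428 3.985
9 1 -5.846 4.003
10 1 1.745 -0.121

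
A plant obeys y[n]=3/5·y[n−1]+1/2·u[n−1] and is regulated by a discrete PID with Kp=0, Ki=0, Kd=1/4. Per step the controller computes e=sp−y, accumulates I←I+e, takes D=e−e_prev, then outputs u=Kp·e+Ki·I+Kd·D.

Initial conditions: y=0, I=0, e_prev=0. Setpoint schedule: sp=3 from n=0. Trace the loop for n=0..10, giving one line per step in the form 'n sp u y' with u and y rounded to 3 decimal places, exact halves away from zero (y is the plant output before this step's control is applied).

(exact arithmetic carried between steps; '≈' marks a value shown rounded to 6 d.p. or computed from one; I and e_prev carry over from the previous line; the table rounds u and y to 3 d.p., halves away from zero)
n=0: y=0, sp=3, e=sp−y=3; I=3, D=e−e_prev=3; u=0·3+0·3+1/4·3=0.75; next y=3/5·0+1/2·0.75=0.375
n=1: y=0.375, sp=3, e=sp−y=2.625; I=5.625, D=e−e_prev=-0.375; u=0·2.625+0·5.625+1/4·(-0.375)=-0.09375; next y=3/5·0.375+1/2·(-0.09375)=0.178125
n=2: y=0.178125, sp=3, e=sp−y=2.821875; I=8.446875, D=e−e_prev=0.196875; u=0·2.821875+0·8.446875+1/4·0.196875≈0.049219; next y=3/5·0.178125+1/2·0.049219≈0.131484
n=3: y≈0.131484, sp=3, e=sp−y≈2.868516; I≈11.315391, D=e−e_prev≈0.046641; u=0·2.868516+0·11.315391+1/4·0.046641≈0.011660; next y=3/5·0.131484+1/2·0.011660≈0.084721
n=4: y≈0.084721, sp=3, e=sp−y≈2.915279; I≈14.230670, D=e−e_prev≈0.046764; u=0·2.915279+0·14.230670+1/4·0.046764≈0.011691; next y=3/5·0.084721+1/2·0.011691≈0.056678
n=5: y≈0.056678, sp=3, e=sp−y≈2.943322; I≈17.173992, D=e−e_prev≈0.028043; u=0·2.943322+0·17.173992+1/4·0.028043≈0.007011; next y=3/5·0.056678+1/2·0.007011≈0.037512
n=6: y≈0.037512, sp=3, e=sp−y≈2.962488; I≈20.136480, D=e−e_prev≈0.019166; u=0·2.962488+0·20.136480+1/4·0.019166≈0.004791; next y=3/5·0.037512+1/2·0.004791≈0.024903
n=7: y≈0.024903, sp=3, e=sp−y≈2.975097; I≈23.111577, D=e−e_prev≈0.012609; u=0·2.975097+0·23.111577+1/4·0.012609≈0.003152; next y=3/5·0.024903+1/2·0.003152≈0.016518
n=8: y≈0.016518, sp=3, e=sp−y≈2.983482; I≈26.095059, D=e−e_prev≈0.008385; u=0·2.983482+0·26.095059+1/4·0.008385≈0.002096; next y=3/5·0.016518+1/2·0.002096≈0.010959
n=9: y≈0.010959, sp=3, e=sp−y≈2.989041; I≈29.084100, D=e−e_prev≈0.005559; u=0·2.989041+0·29.084100+1/4·0.005559≈0.001390; next y=3/5·0.010959+1/2·0.001390≈0.007270
n=10: y≈0.007270, sp=3, e=sp−y≈2.992730; I≈32.076830, D=e−e_prev≈0.003689; u=0·2.992730+0·32.076830+1/4·0.003689≈0.000922; next y=3/5·0.007270+1/2·0.000922≈0.004823

0 3 0.750 0.000
1 3 -0.094 0.375
2 3 0.049 0.178
3 3 0.012 0.131
4 3 0.012 0.085
5 3 0.007 0.057
6 3 0.005 0.038
7 3 0.003 0.025
8 3 0.002 0.017
9 3 0.001 0.011
10 3 0.001 0.007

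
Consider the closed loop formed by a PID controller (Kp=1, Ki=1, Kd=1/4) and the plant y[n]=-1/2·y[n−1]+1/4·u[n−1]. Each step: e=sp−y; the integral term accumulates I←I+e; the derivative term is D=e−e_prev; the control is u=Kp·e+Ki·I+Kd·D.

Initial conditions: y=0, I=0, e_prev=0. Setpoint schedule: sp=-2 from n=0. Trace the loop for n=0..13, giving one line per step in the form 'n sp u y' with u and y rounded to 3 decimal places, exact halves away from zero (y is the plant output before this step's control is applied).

0 -2 -4.500 0.000
1 -2 -3.469 -1.125
2 -2 -6.471 -0.305
3 -2 -5.349 -1.465
4 -2 -8.111 -0.605
5 -2 -6.769 -1.725
6 -2 -9.339 -0.830
7 -2 -7.833 -1.920
8 -2 -10.259 -0.998
9 -2 -8.629 -2.066
10 -2 -10.948 -1.124
11 -2 -9.225 -2.175
12 -2 -11.464 -1.219
13 -2 -9.671 -2.257

(exact arithmetic carried between steps; '≈' marks a value shown rounded to 6 d.p. or computed from one; I and e_prev carry over from the previous line; the table rounds u and y to 3 d.p., halves away from zero)
n=0: y=0, sp=-2, e=sp−y=-2; I=-2, D=e−e_prev=-2; u=1·(-2)+1·(-2)+1/4·(-2)=-4.5; next y=-1/2·0+1/4·(-4.5)=-1.125
n=1: y=-1.125, sp=-2, e=sp−y=-0.875; I=-2.875, D=e−e_prev=1.125; u=1·(-0.875)+1·(-2.875)+1/4·1.125=-3.46875; next y=-1/2·(-1.125)+1/4·(-3.46875)≈-0.304688
n=2: y≈-0.304688, sp=-2, e=sp−y≈-1.695313; I≈-4.570313, D=e−e_prev≈-0.820313; u=1·(-1.695313)+1·(-4.570313)+1/4·(-0.820313)≈-6.470703; next y=-1/2·(-0.304688)+1/4·(-6.470703)≈-1.465332
n=3: y≈-1.465332, sp=-2, e=sp−y≈-0.534668; I≈-5.104980, D=e−e_prev≈1.160645; u=1·(-0.534668)+1·(-5.104980)+1/4·1.160645≈-5.349487; next y=-1/2·(-1.465332)+1/4·(-5.349487)≈-0.604706
n=4: y≈-0.604706, sp=-2, e=sp−y≈-1.395294; I≈-6.500275, D=e−e_prev≈-0.860626; u=1·(-1.395294)+1·(-6.500275)+1/4·(-0.860626)≈-8.110725; next y=-1/2·(-0.604706)+1/4·(-8.110725)≈-1.725328
n=5: y≈-1.725328, sp=-2, e=sp−y≈-0.274672; I≈-6.774946, D=e−e_prev≈1.120623; u=1·(-0.274672)+1·(-6.774946)+1/4·1.120623≈-6.769462; next y=-1/2·(-1.725328)+1/4·(-6.769462)≈-0.829701
n=6: y≈-0.829701, sp=-2, e=sp−y≈-1.170299; I≈-7.945245, D=e−e_prev≈-0.895627; u=1·(-1.170299)+1·(-7.945245)+1/4·(-0.895627)≈-9.339450; next y=-1/2·(-0.829701)+1/4·(-9.339450)≈-1.920012
n=7: y≈-1.920012, sp=-2, e=sp−y≈-0.079988; I≈-8.025233, D=e−e_prev≈1.090311; u=1·(-0.079988)+1·(-8.025233)+1/4·1.090311≈-7.832643; next y=-1/2·(-1.920012)+1/4·(-7.832643)≈-0.998155
n=8: y≈-0.998155, sp=-2, e=sp−y≈-1.001845; I≈-9.027078, D=e−e_prev≈-0.921857; u=1·(-1.001845)+1·(-9.027078)+1/4·(-0.921857)≈-10.259387; next y=-1/2·(-0.998155)+1/4·(-10.259387)≈-2.065769
n=9: y≈-2.065769, sp=-2, e=sp−y≈0.065769; I≈-8.961309, D=e−e_prev≈1.067615; u=1·0.065769+1·(-8.961309)+1/4·1.067615≈-8.628636; next y=-1/2·(-2.065769)+1/4·(-8.628636)≈-1.124274
n=10: y≈-1.124274, sp=-2, e=sp−y≈-0.875726; I≈-9.837034, D=e−e_prev≈-0.941495; u=1·(-0.875726)+1·(-9.837034)+1/4·(-0.941495)≈-10.948134; next y=-1/2·(-1.124274)+1/4·(-10.948134)≈-2.174896
n=11: y≈-2.174896, sp=-2, e=sp−y≈0.174896; I≈-9.662138, D=e−e_prev≈1.050622; u=1·0.174896+1·(-9.662138)+1/4·1.050622≈-9.224586; next y=-1/2·(-2.174896)+1/4·(-9.224586)≈-1.218698
n=12: y≈-1.218698, sp=-2, e=sp−y≈-0.781302; I≈-10.443440, D=e−e_prev≈-0.956198; u=1·(-0.781302)+1·(-10.443440)+1/4·(-0.956198)≈-11.463791; next y=-1/2·(-1.218698)+1/4·(-11.463791)≈-2.256599
n=13: y≈-2.256599, sp=-2, e=sp−y≈0.256599; I≈-10.186841, D=e−e_prev≈1.037900; u=1·0.256599+1·(-10.186841)+1/4·1.037900≈-9.670767; next y=-1/2·(-2.256599)+1/4·(-9.670767)≈-1.289393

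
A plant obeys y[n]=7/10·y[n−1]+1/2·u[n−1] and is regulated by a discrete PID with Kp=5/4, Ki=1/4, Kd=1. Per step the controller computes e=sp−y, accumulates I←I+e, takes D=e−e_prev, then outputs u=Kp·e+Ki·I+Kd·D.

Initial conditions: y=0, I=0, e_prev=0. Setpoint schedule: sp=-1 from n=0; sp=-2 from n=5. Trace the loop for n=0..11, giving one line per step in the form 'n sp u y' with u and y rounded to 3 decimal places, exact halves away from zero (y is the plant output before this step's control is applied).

0 -1 -2.500 0.000
1 -1 1.375 -1.250
2 -1 -2.469 -0.188
3 -1 1.336 -1.366
4 -1 -2.445 -0.288
5 -2 -1.205 -1.424
6 -2 -1.047 -1.599
7 -2 -1.213 -1.643
8 -2 -1.062 -1.757
9 -2 -1.227 -1.761
10 -2 -1.077 -1.846
11 -2 -1.239 -1.831

(exact arithmetic carried between steps; '≈' marks a value shown rounded to 6 d.p. or computed from one; I and e_prev carry over from the previous line; the table rounds u and y to 3 d.p., halves away from zero)
n=0: y=0, sp=-1, e=sp−y=-1; I=-1, D=e−e_prev=-1; u=5/4·(-1)+1/4·(-1)+1·(-1)=-2.5; next y=7/10·0+1/2·(-2.5)=-1.25
n=1: y=-1.25, sp=-1, e=sp−y=0.25; I=-0.75, D=e−e_prev=1.25; u=5/4·0.25+1/4·(-0.75)+1·1.25=1.375; next y=7/10·(-1.25)+1/2·1.375=-0.1875
n=2: y=-0.1875, sp=-1, e=sp−y=-0.8125; I=-1.5625, D=e−e_prev=-1.0625; u=5/4·(-0.8125)+1/4·(-1.5625)+1·(-1.0625)=-2.46875; next y=7/10·(-0.1875)+1/2·(-2.46875)=-1.365625
n=3: y=-1.365625, sp=-1, e=sp−y=0.365625; I=-1.196875, D=e−e_prev=1.178125; u=5/4·0.365625+1/4·(-1.196875)+1·1.178125≈1.335938; next y=7/10·(-1.365625)+1/2·1.335938≈-0.287969
n=4: y≈-0.287969, sp=-1, e=sp−y≈-0.712031; I≈-1.908906, D=e−e_prev≈-1.077656; u=5/4·(-0.712031)+1/4·(-1.908906)+1·(-1.077656)≈-2.444922; next y=7/10·(-0.287969)+1/2·(-2.444922)≈-1.424039
n=5: y≈-1.424039, sp=-2, e=sp−y≈-0.575961; I≈-2.484867, D=e−e_prev≈0.136070; u=5/4·(-0.575961)+1/4·(-2.484867)+1·0.136070≈-1.205098; next y=7/10·(-1.424039)+1/2·(-1.205098)≈-1.599376
n=6: y≈-1.599376, sp=-2, e=sp−y≈-0.400624; I≈-2.885491, D=e−e_prev≈0.175337; u=5/4·(-0.400624)+1/4·(-2.885491)+1·0.175337≈-1.046815; next y=7/10·(-1.599376)+1/2·(-1.046815)≈-1.642971
n=7: y≈-1.642971, sp=-2, e=sp−y≈-0.357029; I≈-3.242520, D=e−e_prev≈0.043595; u=5/4·(-0.357029)+1/4·(-3.242520)+1·0.043595≈-1.213321; next y=7/10·(-1.642971)+1/2·(-1.213321)≈-1.756740
n=8: y≈-1.756740, sp=-2, e=sp−y≈-0.243260; I≈-3.485780, D=e−e_prev≈0.113769; u=5/4·(-0.243260)+1/4·(-3.485780)+1·0.113769≈-1.061750; next y=7/10·(-1.756740)+1/2·(-1.061750)≈-1.760593
n=9: y≈-1.760593, sp=-2, e=sp−y≈-0.239407; I≈-3.725186, D=e−e_prev≈0.003853; u=5/4·(-0.239407)+1/4·(-3.725186)+1·0.003853≈-1.226702; next y=7/10·(-1.760593)+1/2·(-1.226702)≈-1.845766
n=10: y≈-1.845766, sp=-2, e=sp−y≈-0.154234; I≈-3.879420, D=e−e_prev≈0.085173; u=5/4·(-0.154234)+1/4·(-3.879420)+1·0.085173≈-1.077474; next y=7/10·(-1.845766)+1/2·(-1.077474)≈-1.830773
n=11: y≈-1.830773, sp=-2, e=sp−y≈-0.169227; I≈-4.048647, D=e−e_prev≈-0.014993; u=5/4·(-0.169227)+1/4·(-4.048647)+1·(-0.014993)≈-1.238688; next y=7/10·(-1.830773)+1/2·(-1.238688)≈-1.900885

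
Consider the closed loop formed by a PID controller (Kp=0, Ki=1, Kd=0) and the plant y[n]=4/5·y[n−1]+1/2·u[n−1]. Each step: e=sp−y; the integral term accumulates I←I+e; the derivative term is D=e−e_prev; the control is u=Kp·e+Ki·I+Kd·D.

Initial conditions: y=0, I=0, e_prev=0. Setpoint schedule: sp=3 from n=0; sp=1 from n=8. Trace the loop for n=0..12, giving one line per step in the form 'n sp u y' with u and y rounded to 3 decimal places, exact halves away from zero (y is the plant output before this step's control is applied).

0 3 3.000 0.000
1 3 4.500 1.500
2 3 4.050 3.450
3 3 2.265 4.785
4 3 0.305 4.961
5 3 -0.816 4.121
6 3 -0.705 2.888
7 3 0.337 1.958
8 1 -0.398 1.735
9 1 -0.587 1.189
10 1 -0.245 0.658
11 1 0.351 0.404
12 1 0.853 0.499

(exact arithmetic carried between steps; '≈' marks a value shown rounded to 6 d.p. or computed from one; I and e_prev carry over from the previous line; the table rounds u and y to 3 d.p., halves away from zero)
n=0: y=0, sp=3, e=sp−y=3; I=3, D=e−e_prev=3; u=0·3+1·3+0·3=3; next y=4/5·0+1/2·3=1.5
n=1: y=1.5, sp=3, e=sp−y=1.5; I=4.5, D=e−e_prev=-1.5; u=0·1.5+1·4.5+0·(-1.5)=4.5; next y=4/5·1.5+1/2·4.5=3.45
n=2: y=3.45, sp=3, e=sp−y=-0.45; I=4.05, D=e−e_prev=-1.95; u=0·(-0.45)+1·4.05+0·(-1.95)=4.05; next y=4/5·3.45+1/2·4.05=4.785
n=3: y=4.785, sp=3, e=sp−y=-1.785; I=2.265, D=e−e_prev=-1.335; u=0·(-1.785)+1·2.265+0·(-1.335)=2.265; next y=4/5·4.785+1/2·2.265=4.9605
n=4: y=4.9605, sp=3, e=sp−y=-1.9605; I=0.3045, D=e−e_prev=-0.1755; u=0·(-1.9605)+1·0.3045+0·(-0.1755)=0.3045; next y=4/5·4.9605+1/2·0.3045=4.12065
n=5: y=4.12065, sp=3, e=sp−y=-1.12065; I=-0.81615, D=e−e_prev=0.83985; u=0·(-1.12065)+1·(-0.81615)+0·0.83985=-0.81615; next y=4/5·4.12065+1/2·(-0.81615)=2.888445
n=6: y=2.888445, sp=3, e=sp−y=0.111555; I=-0.704595, D=e−e_prev=1.232205; u=0·0.111555+1·(-0.704595)+0·1.232205=-0.704595; next y=4/5·2.888445+1/2·(-0.704595)≈1.958459
n=7: y≈1.958459, sp=3, e=sp−y≈1.041542; I≈0.336947, D=e−e_prev≈0.929987; u=0·1.041542+1·0.336947+0·0.929987≈0.336947; next y=4/5·1.958459+1/2·0.336947≈1.735240
n=8: y≈1.735240, sp=1, e=sp−y≈-0.735240; I≈-0.398294, D=e−e_prev≈-1.776782; u=0·(-0.735240)+1·(-0.398294)+0·(-1.776782)≈-0.398294; next y=4/5·1.735240+1/2·(-0.398294)≈1.189045
n=9: y≈1.189045, sp=1, e=sp−y≈-0.189045; I≈-0.587339, D=e−e_prev≈0.546195; u=0·(-0.189045)+1·(-0.587339)+0·0.546195≈-0.587339; next y=4/5·1.189045+1/2·(-0.587339)≈0.657567
n=10: y≈0.657567, sp=1, e=sp−y≈0.342433; I≈-0.244906, D=e−e_prev≈0.531478; u=0·0.342433+1·(-0.244906)+0·0.531478≈-0.244906; next y=4/5·0.657567+1/2·(-0.244906)≈0.403601
n=11: y≈0.403601, sp=1, e=sp−y≈0.596399; I≈0.351494, D=e−e_prev≈0.253966; u=0·0.596399+1·0.351494+0·0.253966≈0.351494; next y=4/5·0.403601+1/2·0.351494≈0.498627
n=12: y≈0.498627, sp=1, e=sp−y≈0.501373; I≈0.852866, D=e−e_prev≈-0.095027; u=0·0.501373+1·0.852866+0·(-0.095027)≈0.852866; next y=4/5·0.498627+1/2·0.852866≈0.825335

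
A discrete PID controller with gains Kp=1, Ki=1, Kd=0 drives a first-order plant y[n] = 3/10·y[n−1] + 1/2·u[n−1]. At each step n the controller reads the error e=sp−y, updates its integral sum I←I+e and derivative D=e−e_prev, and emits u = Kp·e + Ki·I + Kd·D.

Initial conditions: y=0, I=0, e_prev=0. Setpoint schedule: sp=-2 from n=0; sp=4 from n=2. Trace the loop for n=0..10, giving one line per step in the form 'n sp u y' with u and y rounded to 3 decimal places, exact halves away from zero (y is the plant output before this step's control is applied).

(exact arithmetic carried between steps; '≈' marks a value shown rounded to 6 d.p. or computed from one; I and e_prev carry over from the previous line; the table rounds u and y to 3 d.p., halves away from zero)
n=0: y=0, sp=-2, e=sp−y=-2; I=-2, D=e−e_prev=-2; u=1·(-2)+1·(-2)+0·(-2)=-4; next y=3/10·0+1/2·(-4)=-2
n=1: y=-2, sp=-2, e=sp−y=0; I=-2, D=e−e_prev=2; u=1·0+1·(-2)+0·2=-2; next y=3/10·(-2)+1/2·(-2)=-1.6
n=2: y=-1.6, sp=4, e=sp−y=5.6; I=3.6, D=e−e_prev=5.6; u=1·5.6+1·3.6+0·5.6=9.2; next y=3/10·(-1.6)+1/2·9.2=4.12
n=3: y=4.12, sp=4, e=sp−y=-0.12; I=3.48, D=e−e_prev=-5.72; u=1·(-0.12)+1·3.48+0·(-5.72)=3.36; next y=3/10·4.12+1/2·3.36=2.916
n=4: y=2.916, sp=4, e=sp−y=1.084; I=4.564, D=e−e_prev=1.204; u=1·1.084+1·4.564+0·1.204=5.648; next y=3/10·2.916+1/2·5.648=3.6988
n=5: y=3.6988, sp=4, e=sp−y=0.3012; I=4.8652, D=e−e_prev=-0.7828; u=1·0.3012+1·4.8652+0·(-0.7828)=5.1664; next y=3/10·3.6988+1/2·5.1664=3.69284
n=6: y=3.69284, sp=4, e=sp−y=0.30716; I=5.17236, D=e−e_prev=0.00596; u=1·0.30716+1·5.17236+0·0.00596=5.47952; next y=3/10·3.69284+1/2·5.47952=3.847612
n=7: y=3.847612, sp=4, e=sp−y=0.152388; I=5.324748, D=e−e_prev=-0.154772; u=1·0.152388+1·5.324748+0·(-0.154772)=5.477136; next y=3/10·3.847612+1/2·5.477136≈3.892852
n=8: y≈3.892852, sp=4, e=sp−y≈0.107148; I≈5.431896, D=e−e_prev≈-0.045240; u=1·0.107148+1·5.431896+0·(-0.045240)≈5.539045; next y=3/10·3.892852+1/2·5.539045≈3.937378
n=9: y≈3.937378, sp=4, e=sp−y≈0.062622; I≈5.494519, D=e−e_prev≈-0.044526; u=1·0.062622+1·5.494519+0·(-0.044526)≈5.557141; next y=3/10·3.937378+1/2·5.557141≈3.959784
n=10: y≈3.959784, sp=4, e=sp−y≈0.040216; I≈5.534735, D=e−e_prev≈-0.022406; u=1·0.040216+1·5.534735+0·(-0.022406)≈5.574951; next y=3/10·3.959784+1/2·5.574951≈3.975411

0 -2 -4.000 0.000
1 -2 -2.000 -2.000
2 4 9.200 -1.600
3 4 3.360 4.120
4 4 5.648 2.916
5 4 5.166 3.699
6 4 5.480 3.693
7 4 5.477 3.848
8 4 5.539 3.893
9 4 5.557 3.937
10 4 5.575 3.960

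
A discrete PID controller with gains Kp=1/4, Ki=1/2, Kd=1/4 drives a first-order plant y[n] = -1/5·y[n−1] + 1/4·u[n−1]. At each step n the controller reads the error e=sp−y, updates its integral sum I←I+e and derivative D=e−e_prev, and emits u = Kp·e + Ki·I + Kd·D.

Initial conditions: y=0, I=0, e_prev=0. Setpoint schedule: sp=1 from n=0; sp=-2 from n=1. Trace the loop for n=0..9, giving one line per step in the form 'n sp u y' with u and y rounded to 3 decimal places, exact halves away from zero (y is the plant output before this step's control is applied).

(exact arithmetic carried between steps; '≈' marks a value shown rounded to 6 d.p. or computed from one; I and e_prev carry over from the previous line; the table rounds u and y to 3 d.p., halves away from zero)
n=0: y=0, sp=1, e=sp−y=1; I=1, D=e−e_prev=1; u=1/4·1+1/2·1+1/4·1=1; next y=-1/5·0+1/4·1=0.25
n=1: y=0.25, sp=-2, e=sp−y=-2.25; I=-1.25, D=e−e_prev=-3.25; u=1/4·(-2.25)+1/2·(-1.25)+1/4·(-3.25)=-2; next y=-1/5·0.25+1/4·(-2)=-0.55
n=2: y=-0.55, sp=-2, e=sp−y=-1.45; I=-2.7, D=e−e_prev=0.8; u=1/4·(-1.45)+1/2·(-2.7)+1/4·0.8=-1.5125; next y=-1/5·(-0.55)+1/4·(-1.5125)=-0.268125
n=3: y=-0.268125, sp=-2, e=sp−y=-1.731875; I=-4.431875, D=e−e_prev=-0.281875; u=1/4·(-1.731875)+1/2·(-4.431875)+1/4·(-0.281875)=-2.719375; next y=-1/5·(-0.268125)+1/4·(-2.719375)≈-0.626219
n=4: y≈-0.626219, sp=-2, e=sp−y≈-1.373781; I≈-5.805656, D=e−e_prev≈0.358094; u=1/4·(-1.373781)+1/2·(-5.805656)+1/4·0.358094≈-3.15675; next y=-1/5·(-0.626219)+1/4·(-3.15675)≈-0.663944
n=5: y≈-0.663944, sp=-2, e=sp−y≈-1.336056; I≈-7.141713, D=e−e_prev≈0.037725; u=1/4·(-1.336056)+1/2·(-7.141713)+1/4·0.037725≈-3.895439; next y=-1/5·(-0.663944)+1/4·(-3.895439)≈-0.841071
n=6: y≈-0.841071, sp=-2, e=sp−y≈-1.158929; I≈-8.300641, D=e−e_prev≈0.177127; u=1/4·(-1.158929)+1/2·(-8.300641)+1/4·0.177127≈-4.395771; next y=-1/5·(-0.841071)+1/4·(-4.395771)≈-0.930729
n=7: y≈-0.930729, sp=-2, e=sp−y≈-1.069271; I≈-9.369913, D=e−e_prev≈0.089658; u=1/4·(-1.069271)+1/2·(-9.369913)+1/4·0.089658≈-4.929860; next y=-1/5·(-0.930729)+1/4·(-4.929860)≈-1.046319
n=8: y≈-1.046319, sp=-2, e=sp−y≈-0.953681; I≈-10.323594, D=e−e_prev≈0.115591; u=1/4·(-0.953681)+1/2·(-10.323594)+1/4·0.115591≈-5.371319; next y=-1/5·(-1.046319)+1/4·(-5.371319)≈-1.133566
n=9: y≈-1.133566, sp=-2, e=sp−y≈-0.866434; I≈-11.190028, D=e−e_prev≈0.087247; u=1/4·(-0.866434)+1/2·(-11.190028)+1/4·0.087247≈-5.789811; next y=-1/5·(-1.133566)+1/4·(-5.789811)≈-1.220739

0 1 1.000 0.000
1 -2 -2.000 0.250
2 -2 -1.513 -0.550
3 -2 -2.719 -0.268
4 -2 -3.157 -0.626
5 -2 -3.895 -0.664
6 -2 -4.396 -0.841
7 -2 -4.930 -0.931
8 -2 -5.371 -1.046
9 -2 -5.790 -1.134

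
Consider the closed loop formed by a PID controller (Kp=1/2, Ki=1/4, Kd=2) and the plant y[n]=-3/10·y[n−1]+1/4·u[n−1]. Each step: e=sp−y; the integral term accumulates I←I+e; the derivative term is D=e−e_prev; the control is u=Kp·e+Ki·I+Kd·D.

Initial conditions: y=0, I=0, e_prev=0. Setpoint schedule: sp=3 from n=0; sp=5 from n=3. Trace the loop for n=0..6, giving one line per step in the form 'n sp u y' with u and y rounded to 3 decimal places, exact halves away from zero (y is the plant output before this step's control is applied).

(exact arithmetic carried between steps; '≈' marks a value shown rounded to 6 d.p. or computed from one; I and e_prev carry over from the previous line; the table rounds u and y to 3 d.p., halves away from zero)
n=0: y=0, sp=3, e=sp−y=3; I=3, D=e−e_prev=3; u=1/2·3+1/4·3+2·3=8.25; next y=-3/10·0+1/4·8.25=2.0625
n=1: y=2.0625, sp=3, e=sp−y=0.9375; I=3.9375, D=e−e_prev=-2.0625; u=1/2·0.9375+1/4·3.9375+2·(-2.0625)=-2.671875; next y=-3/10·2.0625+1/4·(-2.671875)≈-1.286719
n=2: y≈-1.286719, sp=3, e=sp−y≈4.286719; I≈8.224219, D=e−e_prev≈3.349219; u=1/2·4.286719+1/4·8.224219+2·3.349219≈10.897852; next y=-3/10·(-1.286719)+1/4·10.897852≈3.110479
n=3: y≈3.110479, sp=5, e=sp−y≈1.889521; I≈10.113740, D=e−e_prev≈-2.397197; u=1/2·1.889521+1/4·10.113740+2·(-2.397197)≈-1.321199; next y=-3/10·3.110479+1/4·(-1.321199)≈-1.263443
n=4: y≈-1.263443, sp=5, e=sp−y≈6.263443; I≈16.377183, D=e−e_prev≈4.373922; u=1/2·6.263443+1/4·16.377183+2·4.373922≈15.973861; next y=-3/10·(-1.263443)+1/4·15.973861≈4.372498
n=5: y≈4.372498, sp=5, e=sp−y≈0.627502; I≈17.004685, D=e−e_prev≈-5.635941; u=1/2·0.627502+1/4·17.004685+2·(-5.635941)≈-6.706961; next y=-3/10·4.372498+1/4·(-6.706961)≈-2.988490
n=6: y≈-2.988490, sp=5, e=sp−y≈7.988490; I≈24.993175, D=e−e_prev≈7.360988; u=1/2·7.988490+1/4·24.993175+2·7.360988≈24.964514; next y=-3/10·(-2.988490)+1/4·24.964514≈7.137675

0 3 8.250 0.000
1 3 -2.672 2.063
2 3 10.898 -1.287
3 5 -1.321 3.110
4 5 15.974 -1.263
5 5 -6.707 4.372
6 5 24.965 -2.988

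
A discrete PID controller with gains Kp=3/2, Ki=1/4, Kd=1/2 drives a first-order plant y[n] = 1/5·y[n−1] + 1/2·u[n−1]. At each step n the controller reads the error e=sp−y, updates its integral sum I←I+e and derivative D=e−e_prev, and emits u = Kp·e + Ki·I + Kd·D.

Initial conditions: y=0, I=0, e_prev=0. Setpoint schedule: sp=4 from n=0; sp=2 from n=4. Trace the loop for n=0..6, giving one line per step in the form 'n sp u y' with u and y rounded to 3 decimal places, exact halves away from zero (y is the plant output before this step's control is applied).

(exact arithmetic carried between steps; '≈' marks a value shown rounded to 6 d.p. or computed from one; I and e_prev carry over from the previous line; the table rounds u and y to 3 d.p., halves away from zero)
n=0: y=0, sp=4, e=sp−y=4; I=4, D=e−e_prev=4; u=3/2·4+1/4·4+1/2·4=9; next y=1/5·0+1/2·9=4.5
n=1: y=4.5, sp=4, e=sp−y=-0.5; I=3.5, D=e−e_prev=-4.5; u=3/2·(-0.5)+1/4·3.5+1/2·(-4.5)=-2.125; next y=1/5·4.5+1/2·(-2.125)=-0.1625
n=2: y=-0.1625, sp=4, e=sp−y=4.1625; I=7.6625, D=e−e_prev=4.6625; u=3/2·4.1625+1/4·7.6625+1/2·4.6625=10.490625; next y=1/5·(-0.1625)+1/2·10.490625≈5.212813
n=3: y≈5.212813, sp=4, e=sp−y≈-1.212813; I≈6.449688, D=e−e_prev≈-5.375313; u=3/2·(-1.212813)+1/4·6.449688+1/2·(-5.375313)≈-2.894453; next y=1/5·5.212813+1/2·(-2.894453)≈-0.404664
n=4: y≈-0.404664, sp=2, e=sp−y≈2.404664; I≈8.854352, D=e−e_prev≈3.617477; u=3/2·2.404664+1/4·8.854352+1/2·3.617477≈7.629322; next y=1/5·(-0.404664)+1/2·7.629322≈3.733728
n=5: y≈3.733728, sp=2, e=sp−y≈-1.733728; I≈7.120623, D=e−e_prev≈-4.138392; u=3/2·(-1.733728)+1/4·7.120623+1/2·(-4.138392)≈-2.889633; next y=1/5·3.733728+1/2·(-2.889633)≈-0.698071
n=6: y≈-0.698071, sp=2, e=sp−y≈2.698071; I≈9.818694, D=e−e_prev≈4.431799; u=3/2·2.698071+1/4·9.818694+1/2·4.431799≈8.717679; next y=1/5·(-0.698071)+1/2·8.717679≈4.219225

0 4 9.000 0.000
1 4 -2.125 4.500
2 4 10.491 -0.163
3 4 -2.894 5.213
4 2 7.629 -0.405
5 2 -2.890 3.734
6 2 8.718 -0.698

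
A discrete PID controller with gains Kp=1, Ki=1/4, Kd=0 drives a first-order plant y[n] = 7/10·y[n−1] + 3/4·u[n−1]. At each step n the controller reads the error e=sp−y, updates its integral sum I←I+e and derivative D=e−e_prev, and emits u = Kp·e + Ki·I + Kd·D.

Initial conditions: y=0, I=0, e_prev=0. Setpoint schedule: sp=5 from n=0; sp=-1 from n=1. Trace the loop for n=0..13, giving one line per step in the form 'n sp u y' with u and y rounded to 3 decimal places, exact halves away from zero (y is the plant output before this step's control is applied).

0 5 6.250 0.000
1 -1 -5.859 4.688
2 -1 -0.030 -1.113
3 -1 -0.391 -0.802
4 -1 -0.375 -0.855
5 -1 -0.380 -0.879
6 -1 -0.384 -0.901
7 -1 -0.387 -0.918
8 -1 -0.389 -0.933
9 -1 -0.391 -0.945
10 -1 -0.393 -0.954
11 -1 -0.394 -0.962
12 -1 -0.395 -0.969
13 -1 -0.396 -0.975

(exact arithmetic carried between steps; '≈' marks a value shown rounded to 6 d.p. or computed from one; I and e_prev carry over from the previous line; the table rounds u and y to 3 d.p., halves away from zero)
n=0: y=0, sp=5, e=sp−y=5; I=5, D=e−e_prev=5; u=1·5+1/4·5+0·5=6.25; next y=7/10·0+3/4·6.25=4.6875
n=1: y=4.6875, sp=-1, e=sp−y=-5.6875; I=-0.6875, D=e−e_prev=-10.6875; u=1·(-5.6875)+1/4·(-0.6875)+0·(-10.6875)=-5.859375; next y=7/10·4.6875+3/4·(-5.859375)≈-1.113281
n=2: y≈-1.113281, sp=-1, e=sp−y≈0.113281; I≈-0.574219, D=e−e_prev≈5.800781; u=1·0.113281+1/4·(-0.574219)+0·5.800781≈-0.030273; next y=7/10·(-1.113281)+3/4·(-0.030273)≈-0.802002
n=3: y≈-0.802002, sp=-1, e=sp−y≈-0.197998; I≈-0.772217, D=e−e_prev≈-0.311279; u=1·(-0.197998)+1/4·(-0.772217)+0·(-0.311279)≈-0.391052; next y=7/10·(-0.802002)+3/4·(-0.391052)≈-0.854691
n=4: y≈-0.854691, sp=-1, e=sp−y≈-0.145309; I≈-0.917526, D=e−e_prev≈0.052689; u=1·(-0.145309)+1/4·(-0.917526)+0·0.052689≈-0.374691; next y=7/10·(-0.854691)+3/4·(-0.374691)≈-0.879302
n=5: y≈-0.879302, sp=-1, e=sp−y≈-0.120698; I≈-1.038225, D=e−e_prev≈0.024611; u=1·(-0.120698)+1/4·(-1.038225)+0·0.024611≈-0.380255; next y=7/10·(-0.879302)+3/4·(-0.380255)≈-0.900702
n=6: y≈-0.900702, sp=-1, e=sp−y≈-0.099298; I≈-1.137523, D=e−e_prev≈0.021400; u=1·(-0.099298)+1/4·(-1.137523)+0·0.021400≈-0.383679; next y=7/10·(-0.900702)+3/4·(-0.383679)≈-0.918250
n=7: y≈-0.918250, sp=-1, e=sp−y≈-0.081750; I≈-1.219272, D=e−e_prev≈0.017548; u=1·(-0.081750)+1/4·(-1.219272)+0·0.017548≈-0.386568; next y=7/10·(-0.918250)+3/4·(-0.386568)≈-0.932701
n=8: y≈-0.932701, sp=-1, e=sp−y≈-0.067299; I≈-1.286571, D=e−e_prev≈0.014451; u=1·(-0.067299)+1/4·(-1.286571)+0·0.014451≈-0.388942; next y=7/10·(-0.932701)+3/4·(-0.388942)≈-0.944597
n=9: y≈-0.944597, sp=-1, e=sp−y≈-0.055403; I≈-1.341974, D=e−e_prev≈0.011896; u=1·(-0.055403)+1/4·(-1.341974)+0·0.011896≈-0.390896; next y=7/10·(-0.944597)+3/4·(-0.390896)≈-0.954390
n=10: y≈-0.954390, sp=-1, e=sp−y≈-0.045610; I≈-1.387584, D=e−e_prev≈0.009793; u=1·(-0.045610)+1/4·(-1.387584)+0·0.009793≈-0.392506; next y=7/10·(-0.954390)+3/4·(-0.392506)≈-0.962452
n=11: y≈-0.962452, sp=-1, e=sp−y≈-0.037548; I≈-1.425131, D=e−e_prev≈0.008062; u=1·(-0.037548)+1/4·(-1.425131)+0·0.008062≈-0.393830; next y=7/10·(-0.962452)+3/4·(-0.393830)≈-0.969090
n=12: y≈-0.969090, sp=-1, e=sp−y≈-0.030910; I≈-1.456042, D=e−e_prev≈0.006637; u=1·(-0.030910)+1/4·(-1.456042)+0·0.006637≈-0.394921; next y=7/10·(-0.969090)+3/4·(-0.394921)≈-0.974553
n=13: y≈-0.974553, sp=-1, e=sp−y≈-0.025447; I≈-1.481488, D=e−e_prev≈0.005464; u=1·(-0.025447)+1/4·(-1.481488)+0·0.005464≈-0.395819; next y=7/10·(-0.974553)+3/4·(-0.395819)≈-0.979051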